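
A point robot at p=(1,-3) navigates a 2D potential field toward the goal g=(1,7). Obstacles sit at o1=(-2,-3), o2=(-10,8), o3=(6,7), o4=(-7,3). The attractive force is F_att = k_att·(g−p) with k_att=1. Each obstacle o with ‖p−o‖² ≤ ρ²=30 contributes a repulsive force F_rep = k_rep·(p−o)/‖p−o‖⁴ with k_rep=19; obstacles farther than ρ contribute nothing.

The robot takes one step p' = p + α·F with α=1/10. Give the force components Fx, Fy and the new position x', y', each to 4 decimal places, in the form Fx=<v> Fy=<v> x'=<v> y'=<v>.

Fx=0.7037 Fy=10.0000 x'=1.0704 y'=-2.0000

F_att = 1·(g−p) = 1·(0,10) = (0.0000,10.0000)
o1: d²=9 ≤ ρ²=30; F_rep = 19·(3,0)/9² = (0.7037,0.0000)
o2: d²=242 > ρ²=30 → inactive
o3: d²=125 > ρ²=30 → inactive
o4: d²=100 > ρ²=30 → inactive
F = F_att + ΣF_rep = (0.7037,10.0000)
p' = p + 1/10·F = (1.0704,-2.0000)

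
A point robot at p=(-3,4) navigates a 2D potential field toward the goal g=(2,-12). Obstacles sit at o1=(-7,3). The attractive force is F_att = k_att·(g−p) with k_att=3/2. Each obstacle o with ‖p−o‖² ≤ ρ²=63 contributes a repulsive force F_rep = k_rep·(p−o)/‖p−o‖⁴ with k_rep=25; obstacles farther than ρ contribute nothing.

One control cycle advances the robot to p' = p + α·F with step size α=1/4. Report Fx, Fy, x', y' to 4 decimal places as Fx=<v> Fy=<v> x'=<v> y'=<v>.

Fx=7.8460 Fy=-23.9135 x'=-1.0385 y'=-1.9784

F_att = 3/2·(g−p) = 3/2·(5,-16) = (7.5000,-24.0000)
o1: d²=17 ≤ ρ²=63; F_rep = 25·(4,1)/17² = (0.3460,0.0865)
F = F_att + ΣF_rep = (7.8460,-23.9135)
p' = p + 1/4·F = (-1.0385,-1.9784)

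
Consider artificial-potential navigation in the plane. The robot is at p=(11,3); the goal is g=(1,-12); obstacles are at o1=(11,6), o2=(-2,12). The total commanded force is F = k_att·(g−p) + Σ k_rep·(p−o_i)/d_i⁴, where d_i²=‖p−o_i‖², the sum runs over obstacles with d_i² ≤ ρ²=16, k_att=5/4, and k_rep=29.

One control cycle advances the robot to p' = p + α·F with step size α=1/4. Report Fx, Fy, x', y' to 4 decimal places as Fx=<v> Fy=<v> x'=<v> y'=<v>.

Fx=-12.5000 Fy=-19.8241 x'=7.8750 y'=-1.9560

F_att = 5/4·(g−p) = 5/4·(-10,-15) = (-12.5000,-18.7500)
o1: d²=9 ≤ ρ²=16; F_rep = 29·(0,-3)/9² = (0.0000,-1.0741)
o2: d²=250 > ρ²=16 → inactive
F = F_att + ΣF_rep = (-12.5000,-19.8241)
p' = p + 1/4·F = (7.8750,-1.9560)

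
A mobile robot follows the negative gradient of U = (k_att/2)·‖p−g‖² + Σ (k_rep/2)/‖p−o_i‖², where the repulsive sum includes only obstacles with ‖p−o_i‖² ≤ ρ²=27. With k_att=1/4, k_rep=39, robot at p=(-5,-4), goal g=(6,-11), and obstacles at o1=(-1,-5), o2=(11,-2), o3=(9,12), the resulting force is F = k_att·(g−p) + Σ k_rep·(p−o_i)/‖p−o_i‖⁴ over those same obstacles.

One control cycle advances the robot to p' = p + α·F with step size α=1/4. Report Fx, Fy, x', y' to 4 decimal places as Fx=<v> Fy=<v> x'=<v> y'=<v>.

F_att = 1/4·(g−p) = 1/4·(11,-7) = (2.7500,-1.7500)
o1: d²=17 ≤ ρ²=27; F_rep = 39·(-4,1)/17² = (-0.5398,0.1349)
o2: d²=260 > ρ²=27 → inactive
o3: d²=452 > ρ²=27 → inactive
F = F_att + ΣF_rep = (2.2102,-1.6151)
p' = p + 1/4·F = (-4.4474,-4.4038)

Fx=2.2102 Fy=-1.6151 x'=-4.4474 y'=-4.4038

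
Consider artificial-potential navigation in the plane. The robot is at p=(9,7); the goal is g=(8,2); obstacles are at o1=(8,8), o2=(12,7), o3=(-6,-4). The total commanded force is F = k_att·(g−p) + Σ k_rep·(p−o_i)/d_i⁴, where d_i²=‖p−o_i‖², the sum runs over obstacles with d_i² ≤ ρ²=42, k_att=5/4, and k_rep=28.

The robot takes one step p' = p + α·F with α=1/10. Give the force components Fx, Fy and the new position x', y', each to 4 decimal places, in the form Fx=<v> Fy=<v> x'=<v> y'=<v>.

Fx=4.7130 Fy=-13.2500 x'=9.4713 y'=5.6750

F_att = 5/4·(g−p) = 5/4·(-1,-5) = (-1.2500,-6.2500)
o1: d²=2 ≤ ρ²=42; F_rep = 28·(1,-1)/2² = (7.0000,-7.0000)
o2: d²=9 ≤ ρ²=42; F_rep = 28·(-3,0)/9² = (-1.0370,0.0000)
o3: d²=346 > ρ²=42 → inactive
F = F_att + ΣF_rep = (4.7130,-13.2500)
p' = p + 1/10·F = (9.4713,5.6750)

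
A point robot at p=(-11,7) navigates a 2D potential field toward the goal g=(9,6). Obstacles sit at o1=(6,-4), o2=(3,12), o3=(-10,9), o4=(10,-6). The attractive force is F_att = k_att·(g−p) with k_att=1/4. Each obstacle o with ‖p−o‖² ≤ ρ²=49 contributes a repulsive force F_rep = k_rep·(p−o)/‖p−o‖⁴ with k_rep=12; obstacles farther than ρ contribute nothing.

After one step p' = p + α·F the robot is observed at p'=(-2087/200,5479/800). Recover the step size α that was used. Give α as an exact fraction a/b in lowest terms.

F_att = 1/4·(g−p) = 1/4·(20,-1) = (5.0000,-0.2500)
o1: d²=410 > ρ²=49 → inactive
o2: d²=221 > ρ²=49 → inactive
o3: d²=5 ≤ ρ²=49; F_rep = 12·(-1,-2)/5² = (-0.4800,-0.9600)
o4: d²=610 > ρ²=49 → inactive
F = F_att + ΣF_rep = (4.5200,-1.2100)
Δp = p'−p = (0.5650,-0.1512); α = Δx/Fx = (113/200) / (113/25) = 1/8
check: Δy/Fy = (-121/800) / (-121/100) = 1/8 ✓

α = 1/8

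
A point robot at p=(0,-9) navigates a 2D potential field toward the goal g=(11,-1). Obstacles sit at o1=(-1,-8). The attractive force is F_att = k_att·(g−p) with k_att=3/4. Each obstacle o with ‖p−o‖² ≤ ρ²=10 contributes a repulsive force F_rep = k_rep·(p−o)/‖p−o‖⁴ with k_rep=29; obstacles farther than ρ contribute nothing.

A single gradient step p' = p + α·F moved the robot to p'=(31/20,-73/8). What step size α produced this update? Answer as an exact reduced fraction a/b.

α = 1/10

F_att = 3/4·(g−p) = 3/4·(11,8) = (8.2500,6.0000)
o1: d²=2 ≤ ρ²=10; F_rep = 29·(1,-1)/2² = (7.2500,-7.2500)
F = F_att + ΣF_rep = (15.5000,-1.2500)
Δp = p'−p = (1.5500,-0.1250); α = Δx/Fx = (31/20) / (31/2) = 1/10
check: Δy/Fy = (-1/8) / (-5/4) = 1/10 ✓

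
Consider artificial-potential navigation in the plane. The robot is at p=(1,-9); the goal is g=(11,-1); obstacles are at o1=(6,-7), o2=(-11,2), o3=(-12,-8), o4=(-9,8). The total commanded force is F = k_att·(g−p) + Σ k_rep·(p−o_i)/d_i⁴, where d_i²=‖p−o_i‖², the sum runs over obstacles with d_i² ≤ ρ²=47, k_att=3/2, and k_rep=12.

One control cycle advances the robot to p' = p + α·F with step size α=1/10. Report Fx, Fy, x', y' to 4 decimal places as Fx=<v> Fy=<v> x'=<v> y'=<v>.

Fx=14.9287 Fy=11.9715 x'=2.4929 y'=-7.8029

F_att = 3/2·(g−p) = 3/2·(10,8) = (15.0000,12.0000)
o1: d²=29 ≤ ρ²=47; F_rep = 12·(-5,-2)/29² = (-0.0713,-0.0285)
o2: d²=265 > ρ²=47 → inactive
o3: d²=170 > ρ²=47 → inactive
o4: d²=389 > ρ²=47 → inactive
F = F_att + ΣF_rep = (14.9287,11.9715)
p' = p + 1/10·F = (2.4929,-7.8029)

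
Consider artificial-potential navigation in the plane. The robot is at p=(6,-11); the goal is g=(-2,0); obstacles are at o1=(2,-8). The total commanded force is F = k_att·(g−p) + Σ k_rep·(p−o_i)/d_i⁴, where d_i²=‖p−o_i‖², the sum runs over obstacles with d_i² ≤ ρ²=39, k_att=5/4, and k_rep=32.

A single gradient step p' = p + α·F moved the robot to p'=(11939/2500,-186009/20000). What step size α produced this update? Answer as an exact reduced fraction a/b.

F_att = 5/4·(g−p) = 5/4·(-8,11) = (-10.0000,13.7500)
o1: d²=25 ≤ ρ²=39; F_rep = 32·(4,-3)/25² = (0.2048,-0.1536)
F = F_att + ΣF_rep = (-9.7952,13.5964)
Δp = p'−p = (-1.2244,1.6995); α = Δx/Fx = (-3061/2500) / (-6122/625) = 1/8
check: Δy/Fy = (33991/20000) / (33991/2500) = 1/8 ✓

α = 1/8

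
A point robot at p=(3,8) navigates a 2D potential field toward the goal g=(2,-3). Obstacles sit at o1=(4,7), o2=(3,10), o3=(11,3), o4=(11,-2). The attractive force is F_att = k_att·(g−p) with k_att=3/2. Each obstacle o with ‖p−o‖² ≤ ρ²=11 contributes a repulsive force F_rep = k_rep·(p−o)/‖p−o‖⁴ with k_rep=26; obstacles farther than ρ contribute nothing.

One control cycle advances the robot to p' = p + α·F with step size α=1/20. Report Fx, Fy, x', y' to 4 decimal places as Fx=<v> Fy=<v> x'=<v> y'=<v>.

Fx=-8.0000 Fy=-13.2500 x'=2.6000 y'=7.3375

F_att = 3/2·(g−p) = 3/2·(-1,-11) = (-1.5000,-16.5000)
o1: d²=2 ≤ ρ²=11; F_rep = 26·(-1,1)/2² = (-6.5000,6.5000)
o2: d²=4 ≤ ρ²=11; F_rep = 26·(0,-2)/4² = (0.0000,-3.2500)
o3: d²=89 > ρ²=11 → inactive
o4: d²=164 > ρ²=11 → inactive
F = F_att + ΣF_rep = (-8.0000,-13.2500)
p' = p + 1/20·F = (2.6000,7.3375)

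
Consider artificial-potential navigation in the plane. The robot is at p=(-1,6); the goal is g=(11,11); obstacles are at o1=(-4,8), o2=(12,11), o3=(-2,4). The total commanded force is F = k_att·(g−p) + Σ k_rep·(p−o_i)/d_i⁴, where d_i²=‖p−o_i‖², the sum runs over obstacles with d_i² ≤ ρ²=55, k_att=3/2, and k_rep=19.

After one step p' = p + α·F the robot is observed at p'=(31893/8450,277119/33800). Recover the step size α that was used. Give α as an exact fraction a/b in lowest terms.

α = 1/4

F_att = 3/2·(g−p) = 3/2·(12,5) = (18.0000,7.5000)
o1: d²=13 ≤ ρ²=55; F_rep = 19·(3,-2)/13² = (0.3373,-0.2249)
o2: d²=194 > ρ²=55 → inactive
o3: d²=5 ≤ ρ²=55; F_rep = 19·(1,2)/5² = (0.7600,1.5200)
F = F_att + ΣF_rep = (19.0973,8.7951)
Δp = p'−p = (4.7743,2.1988); α = Δx/Fx = (40343/8450) / (80686/4225) = 1/4
check: Δy/Fy = (74319/33800) / (74319/8450) = 1/4 ✓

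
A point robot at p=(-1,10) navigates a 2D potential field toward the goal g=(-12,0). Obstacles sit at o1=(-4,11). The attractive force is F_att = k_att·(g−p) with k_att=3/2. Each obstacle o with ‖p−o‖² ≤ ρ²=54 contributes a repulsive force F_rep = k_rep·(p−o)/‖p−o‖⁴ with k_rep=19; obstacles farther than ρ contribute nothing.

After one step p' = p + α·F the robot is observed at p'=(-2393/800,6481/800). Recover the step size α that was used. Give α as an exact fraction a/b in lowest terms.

α = 1/8

F_att = 3/2·(g−p) = 3/2·(-11,-10) = (-16.5000,-15.0000)
o1: d²=10 ≤ ρ²=54; F_rep = 19·(3,-1)/10² = (0.5700,-0.1900)
F = F_att + ΣF_rep = (-15.9300,-15.1900)
Δp = p'−p = (-1.9912,-1.8987); α = Δx/Fx = (-1593/800) / (-1593/100) = 1/8
check: Δy/Fy = (-1519/800) / (-1519/100) = 1/8 ✓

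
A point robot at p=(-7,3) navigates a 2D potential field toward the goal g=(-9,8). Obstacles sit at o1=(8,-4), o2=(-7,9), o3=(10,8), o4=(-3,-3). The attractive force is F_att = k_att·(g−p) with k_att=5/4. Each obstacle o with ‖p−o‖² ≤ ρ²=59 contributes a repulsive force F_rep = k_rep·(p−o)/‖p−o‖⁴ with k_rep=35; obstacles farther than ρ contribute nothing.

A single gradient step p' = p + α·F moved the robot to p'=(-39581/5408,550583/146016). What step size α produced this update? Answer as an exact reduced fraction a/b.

α = 1/8

F_att = 5/4·(g−p) = 5/4·(-2,5) = (-2.5000,6.2500)
o1: d²=274 > ρ²=59 → inactive
o2: d²=36 ≤ ρ²=59; F_rep = 35·(0,-6)/36² = (0.0000,-0.1620)
o3: d²=314 > ρ²=59 → inactive
o4: d²=52 ≤ ρ²=59; F_rep = 35·(-4,6)/52² = (-0.0518,0.0777)
F = F_att + ΣF_rep = (-2.5518,6.1656)
Δp = p'−p = (-0.3190,0.7707); α = Δx/Fx = (-1725/5408) / (-1725/676) = 1/8
check: Δy/Fy = (112535/146016) / (112535/18252) = 1/8 ✓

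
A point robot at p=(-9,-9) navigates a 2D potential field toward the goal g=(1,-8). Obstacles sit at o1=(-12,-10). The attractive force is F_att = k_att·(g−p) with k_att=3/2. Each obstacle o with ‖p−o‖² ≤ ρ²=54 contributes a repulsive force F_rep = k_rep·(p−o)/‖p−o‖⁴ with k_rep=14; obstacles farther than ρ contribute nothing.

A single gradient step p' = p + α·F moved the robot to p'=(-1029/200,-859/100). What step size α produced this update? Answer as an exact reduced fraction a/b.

α = 1/4

F_att = 3/2·(g−p) = 3/2·(10,1) = (15.0000,1.5000)
o1: d²=10 ≤ ρ²=54; F_rep = 14·(3,1)/10² = (0.4200,0.1400)
F = F_att + ΣF_rep = (15.4200,1.6400)
Δp = p'−p = (3.8550,0.4100); α = Δx/Fx = (771/200) / (771/50) = 1/4
check: Δy/Fy = (41/100) / (41/25) = 1/4 ✓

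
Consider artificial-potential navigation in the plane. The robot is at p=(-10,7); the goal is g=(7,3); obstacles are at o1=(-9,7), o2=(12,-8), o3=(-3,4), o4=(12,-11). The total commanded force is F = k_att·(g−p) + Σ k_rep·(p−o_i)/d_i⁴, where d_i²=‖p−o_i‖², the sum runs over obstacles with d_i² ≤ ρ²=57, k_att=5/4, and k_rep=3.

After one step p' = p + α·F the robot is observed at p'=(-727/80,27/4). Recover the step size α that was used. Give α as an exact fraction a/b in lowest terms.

α = 1/20

F_att = 5/4·(g−p) = 5/4·(17,-4) = (21.2500,-5.0000)
o1: d²=1 ≤ ρ²=57; F_rep = 3·(-1,0)/1² = (-3.0000,0.0000)
o2: d²=709 > ρ²=57 → inactive
o3: d²=58 > ρ²=57 → inactive
o4: d²=808 > ρ²=57 → inactive
F = F_att + ΣF_rep = (18.2500,-5.0000)
Δp = p'−p = (0.9125,-0.2500); α = Δx/Fx = (73/80) / (73/4) = 1/20
check: Δy/Fy = (-1/4) / (-5) = 1/20 ✓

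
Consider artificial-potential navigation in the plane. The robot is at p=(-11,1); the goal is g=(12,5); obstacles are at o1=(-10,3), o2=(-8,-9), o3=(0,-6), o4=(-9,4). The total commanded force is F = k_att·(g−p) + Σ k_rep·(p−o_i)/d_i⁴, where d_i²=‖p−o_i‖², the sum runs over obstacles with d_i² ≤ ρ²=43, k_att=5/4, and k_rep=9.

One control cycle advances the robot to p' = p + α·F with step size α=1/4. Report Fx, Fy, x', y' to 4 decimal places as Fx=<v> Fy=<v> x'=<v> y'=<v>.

F_att = 5/4·(g−p) = 5/4·(23,4) = (28.7500,5.0000)
o1: d²=5 ≤ ρ²=43; F_rep = 9·(-1,-2)/5² = (-0.3600,-0.7200)
o2: d²=109 > ρ²=43 → inactive
o3: d²=170 > ρ²=43 → inactive
o4: d²=13 ≤ ρ²=43; F_rep = 9·(-2,-3)/13² = (-0.1065,-0.1598)
F = F_att + ΣF_rep = (28.2835,4.1202)
p' = p + 1/4·F = (-3.9291,2.0301)

Fx=28.2835 Fy=4.1202 x'=-3.9291 y'=2.0301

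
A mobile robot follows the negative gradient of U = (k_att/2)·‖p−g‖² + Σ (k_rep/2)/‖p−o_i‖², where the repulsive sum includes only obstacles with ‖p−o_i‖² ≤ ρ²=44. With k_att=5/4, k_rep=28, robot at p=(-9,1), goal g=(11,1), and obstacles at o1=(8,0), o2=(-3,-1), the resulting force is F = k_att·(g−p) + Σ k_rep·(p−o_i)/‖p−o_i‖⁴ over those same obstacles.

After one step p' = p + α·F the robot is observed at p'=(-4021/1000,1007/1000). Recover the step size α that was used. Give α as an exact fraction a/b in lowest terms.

F_att = 5/4·(g−p) = 5/4·(20,0) = (25.0000,0.0000)
o1: d²=290 > ρ²=44 → inactive
o2: d²=40 ≤ ρ²=44; F_rep = 28·(-6,2)/40² = (-0.1050,0.0350)
F = F_att + ΣF_rep = (24.8950,0.0350)
Δp = p'−p = (4.9790,0.0070); α = Δx/Fx = (4979/1000) / (4979/200) = 1/5
check: Δy/Fy = (7/1000) / (7/200) = 1/5 ✓

α = 1/5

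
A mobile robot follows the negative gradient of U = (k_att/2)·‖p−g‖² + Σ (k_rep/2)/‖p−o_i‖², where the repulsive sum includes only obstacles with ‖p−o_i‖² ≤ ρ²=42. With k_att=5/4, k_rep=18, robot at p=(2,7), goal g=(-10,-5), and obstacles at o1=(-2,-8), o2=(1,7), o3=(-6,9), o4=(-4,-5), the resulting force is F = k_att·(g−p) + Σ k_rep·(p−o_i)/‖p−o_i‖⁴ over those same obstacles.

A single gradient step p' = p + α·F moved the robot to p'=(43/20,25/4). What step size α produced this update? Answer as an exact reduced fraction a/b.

F_att = 5/4·(g−p) = 5/4·(-12,-12) = (-15.0000,-15.0000)
o1: d²=241 > ρ²=42 → inactive
o2: d²=1 ≤ ρ²=42; F_rep = 18·(1,0)/1² = (18.0000,0.0000)
o3: d²=68 > ρ²=42 → inactive
o4: d²=180 > ρ²=42 → inactive
F = F_att + ΣF_rep = (3.0000,-15.0000)
Δp = p'−p = (0.1500,-0.7500); α = Δx/Fx = (3/20) / (3) = 1/20
check: Δy/Fy = (-3/4) / (-15) = 1/20 ✓

α = 1/20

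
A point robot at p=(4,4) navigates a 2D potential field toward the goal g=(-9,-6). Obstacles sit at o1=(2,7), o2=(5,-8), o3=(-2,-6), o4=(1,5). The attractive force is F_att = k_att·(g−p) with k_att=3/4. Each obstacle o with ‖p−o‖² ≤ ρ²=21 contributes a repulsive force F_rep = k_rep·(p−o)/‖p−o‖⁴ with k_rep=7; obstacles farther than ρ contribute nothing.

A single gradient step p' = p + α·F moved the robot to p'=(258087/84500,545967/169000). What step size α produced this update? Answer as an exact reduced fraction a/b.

F_att = 3/4·(g−p) = 3/4·(-13,-10) = (-9.7500,-7.5000)
o1: d²=13 ≤ ρ²=21; F_rep = 7·(2,-3)/13² = (0.0828,-0.1243)
o2: d²=145 > ρ²=21 → inactive
o3: d²=136 > ρ²=21 → inactive
o4: d²=10 ≤ ρ²=21; F_rep = 7·(3,-1)/10² = (0.2100,-0.0700)
F = F_att + ΣF_rep = (-9.4572,-7.6943)
Δp = p'−p = (-0.9457,-0.7694); α = Δx/Fx = (-79913/84500) / (-79913/8450) = 1/10
check: Δy/Fy = (-130033/169000) / (-130033/16900) = 1/10 ✓

α = 1/10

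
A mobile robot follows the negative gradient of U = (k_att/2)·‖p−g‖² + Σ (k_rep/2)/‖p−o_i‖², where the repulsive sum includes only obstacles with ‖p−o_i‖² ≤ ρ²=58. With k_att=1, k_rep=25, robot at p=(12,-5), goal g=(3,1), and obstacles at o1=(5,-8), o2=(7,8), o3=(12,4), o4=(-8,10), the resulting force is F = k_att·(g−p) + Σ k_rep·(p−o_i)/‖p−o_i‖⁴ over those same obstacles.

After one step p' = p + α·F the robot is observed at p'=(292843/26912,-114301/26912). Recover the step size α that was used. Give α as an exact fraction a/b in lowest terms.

F_att = 1·(g−p) = 1·(-9,6) = (-9.0000,6.0000)
o1: d²=58 ≤ ρ²=58; F_rep = 25·(7,3)/58² = (0.0520,0.0223)
o2: d²=194 > ρ²=58 → inactive
o3: d²=81 > ρ²=58 → inactive
o4: d²=625 > ρ²=58 → inactive
F = F_att + ΣF_rep = (-8.9480,6.0223)
Δp = p'−p = (-1.1185,0.7528); α = Δx/Fx = (-30101/26912) / (-30101/3364) = 1/8
check: Δy/Fy = (20259/26912) / (20259/3364) = 1/8 ✓

α = 1/8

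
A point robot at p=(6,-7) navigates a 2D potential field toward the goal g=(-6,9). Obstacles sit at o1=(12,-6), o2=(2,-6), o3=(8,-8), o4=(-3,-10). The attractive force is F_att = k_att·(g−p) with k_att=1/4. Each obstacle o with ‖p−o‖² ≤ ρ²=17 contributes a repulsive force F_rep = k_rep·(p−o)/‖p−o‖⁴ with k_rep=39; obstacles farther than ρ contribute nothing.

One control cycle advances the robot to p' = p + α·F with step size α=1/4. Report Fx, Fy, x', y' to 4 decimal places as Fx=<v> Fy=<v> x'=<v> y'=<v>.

Fx=-5.5802 Fy=5.4251 x'=4.6049 y'=-5.6437

F_att = 1/4·(g−p) = 1/4·(-12,16) = (-3.0000,4.0000)
o1: d²=37 > ρ²=17 → inactive
o2: d²=17 ≤ ρ²=17; F_rep = 39·(4,-1)/17² = (0.5398,-0.1349)
o3: d²=5 ≤ ρ²=17; F_rep = 39·(-2,1)/5² = (-3.1200,1.5600)
o4: d²=90 > ρ²=17 → inactive
F = F_att + ΣF_rep = (-5.5802,5.4251)
p' = p + 1/4·F = (4.6049,-5.6437)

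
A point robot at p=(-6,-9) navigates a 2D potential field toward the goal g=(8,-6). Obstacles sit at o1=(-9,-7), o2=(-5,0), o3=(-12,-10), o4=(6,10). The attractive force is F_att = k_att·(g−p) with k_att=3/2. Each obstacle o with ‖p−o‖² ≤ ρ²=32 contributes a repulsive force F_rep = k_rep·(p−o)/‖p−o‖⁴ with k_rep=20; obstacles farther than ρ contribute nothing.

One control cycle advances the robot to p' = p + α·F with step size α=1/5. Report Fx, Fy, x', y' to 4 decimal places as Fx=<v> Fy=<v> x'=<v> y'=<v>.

F_att = 3/2·(g−p) = 3/2·(14,3) = (21.0000,4.5000)
o1: d²=13 ≤ ρ²=32; F_rep = 20·(3,-2)/13² = (0.3550,-0.2367)
o2: d²=82 > ρ²=32 → inactive
o3: d²=37 > ρ²=32 → inactive
o4: d²=505 > ρ²=32 → inactive
F = F_att + ΣF_rep = (21.3550,4.2633)
p' = p + 1/5·F = (-1.7290,-8.1473)

Fx=21.3550 Fy=4.2633 x'=-1.7290 y'=-8.1473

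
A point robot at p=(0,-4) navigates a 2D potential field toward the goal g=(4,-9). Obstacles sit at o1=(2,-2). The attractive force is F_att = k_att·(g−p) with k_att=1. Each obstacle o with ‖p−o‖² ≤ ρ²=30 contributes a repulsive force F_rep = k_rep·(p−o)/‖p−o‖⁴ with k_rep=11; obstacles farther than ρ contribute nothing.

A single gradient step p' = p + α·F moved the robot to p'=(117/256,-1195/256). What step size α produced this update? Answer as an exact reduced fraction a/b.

F_att = 1·(g−p) = 1·(4,-5) = (4.0000,-5.0000)
o1: d²=8 ≤ ρ²=30; F_rep = 11·(-2,-2)/8² = (-0.3438,-0.3438)
F = F_att + ΣF_rep = (3.6562,-5.3438)
Δp = p'−p = (0.4570,-0.6680); α = Δx/Fx = (117/256) / (117/32) = 1/8
check: Δy/Fy = (-171/256) / (-171/32) = 1/8 ✓

α = 1/8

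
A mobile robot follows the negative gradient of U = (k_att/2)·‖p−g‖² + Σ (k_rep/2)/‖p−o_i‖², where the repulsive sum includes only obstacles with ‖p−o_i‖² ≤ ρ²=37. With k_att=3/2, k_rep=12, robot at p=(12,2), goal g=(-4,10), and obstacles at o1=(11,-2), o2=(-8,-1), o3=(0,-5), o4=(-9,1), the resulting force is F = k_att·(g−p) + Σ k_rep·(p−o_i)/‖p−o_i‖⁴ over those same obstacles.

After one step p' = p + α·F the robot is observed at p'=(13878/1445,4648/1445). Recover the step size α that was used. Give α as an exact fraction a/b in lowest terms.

F_att = 3/2·(g−p) = 3/2·(-16,8) = (-24.0000,12.0000)
o1: d²=17 ≤ ρ²=37; F_rep = 12·(1,4)/17² = (0.0415,0.1661)
o2: d²=409 > ρ²=37 → inactive
o3: d²=193 > ρ²=37 → inactive
o4: d²=442 > ρ²=37 → inactive
F = F_att + ΣF_rep = (-23.9585,12.1661)
Δp = p'−p = (-2.3958,1.2166); α = Δx/Fx = (-3462/1445) / (-6924/289) = 1/10
check: Δy/Fy = (1758/1445) / (3516/289) = 1/10 ✓

α = 1/10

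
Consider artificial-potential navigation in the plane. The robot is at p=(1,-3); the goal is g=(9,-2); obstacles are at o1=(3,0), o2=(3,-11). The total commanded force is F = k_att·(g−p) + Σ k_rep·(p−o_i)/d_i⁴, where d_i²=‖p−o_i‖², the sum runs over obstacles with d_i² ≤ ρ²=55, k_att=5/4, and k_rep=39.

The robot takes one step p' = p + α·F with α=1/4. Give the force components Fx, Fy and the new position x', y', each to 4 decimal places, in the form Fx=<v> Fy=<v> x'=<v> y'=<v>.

Fx=9.5385 Fy=0.5577 x'=3.3846 y'=-2.8606

F_att = 5/4·(g−p) = 5/4·(8,1) = (10.0000,1.2500)
o1: d²=13 ≤ ρ²=55; F_rep = 39·(-2,-3)/13² = (-0.4615,-0.6923)
o2: d²=68 > ρ²=55 → inactive
F = F_att + ΣF_rep = (9.5385,0.5577)
p' = p + 1/4·F = (3.3846,-2.8606)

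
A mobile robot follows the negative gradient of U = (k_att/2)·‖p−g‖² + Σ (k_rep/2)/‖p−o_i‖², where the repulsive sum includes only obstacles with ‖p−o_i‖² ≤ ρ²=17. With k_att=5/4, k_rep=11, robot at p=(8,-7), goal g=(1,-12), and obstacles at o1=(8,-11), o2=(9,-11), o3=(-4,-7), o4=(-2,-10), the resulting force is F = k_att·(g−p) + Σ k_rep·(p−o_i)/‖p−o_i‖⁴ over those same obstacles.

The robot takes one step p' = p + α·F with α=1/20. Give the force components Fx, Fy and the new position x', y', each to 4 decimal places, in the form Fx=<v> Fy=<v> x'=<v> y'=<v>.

F_att = 5/4·(g−p) = 5/4·(-7,-5) = (-8.7500,-6.2500)
o1: d²=16 ≤ ρ²=17; F_rep = 11·(0,4)/16² = (0.0000,0.1719)
o2: d²=17 ≤ ρ²=17; F_rep = 11·(-1,4)/17² = (-0.0381,0.1522)
o3: d²=144 > ρ²=17 → inactive
o4: d²=109 > ρ²=17 → inactive
F = F_att + ΣF_rep = (-8.7881,-5.9259)
p' = p + 1/20·F = (7.5606,-7.2963)

Fx=-8.7881 Fy=-5.9259 x'=7.5606 y'=-7.2963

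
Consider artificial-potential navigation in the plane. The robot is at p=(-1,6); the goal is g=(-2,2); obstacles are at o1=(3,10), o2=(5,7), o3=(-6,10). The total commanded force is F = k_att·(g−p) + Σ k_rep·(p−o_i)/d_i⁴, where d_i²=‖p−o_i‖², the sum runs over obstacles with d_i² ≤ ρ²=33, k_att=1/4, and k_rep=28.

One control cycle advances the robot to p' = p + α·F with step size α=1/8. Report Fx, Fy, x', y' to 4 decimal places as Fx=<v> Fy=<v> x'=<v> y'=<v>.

Fx=-0.3594 Fy=-1.1094 x'=-1.0449 y'=5.8613

F_att = 1/4·(g−p) = 1/4·(-1,-4) = (-0.2500,-1.0000)
o1: d²=32 ≤ ρ²=33; F_rep = 28·(-4,-4)/32² = (-0.1094,-0.1094)
o2: d²=37 > ρ²=33 → inactive
o3: d²=41 > ρ²=33 → inactive
F = F_att + ΣF_rep = (-0.3594,-1.1094)
p' = p + 1/8·F = (-1.0449,5.8613)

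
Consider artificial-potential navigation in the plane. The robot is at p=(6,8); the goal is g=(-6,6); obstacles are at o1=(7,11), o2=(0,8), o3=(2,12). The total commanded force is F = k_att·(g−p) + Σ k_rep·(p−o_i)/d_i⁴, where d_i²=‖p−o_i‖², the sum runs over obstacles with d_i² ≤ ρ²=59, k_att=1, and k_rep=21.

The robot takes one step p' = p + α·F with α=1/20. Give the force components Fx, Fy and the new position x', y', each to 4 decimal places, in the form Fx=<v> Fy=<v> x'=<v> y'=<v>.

F_att = 1·(g−p) = 1·(-12,-2) = (-12.0000,-2.0000)
o1: d²=10 ≤ ρ²=59; F_rep = 21·(-1,-3)/10² = (-0.2100,-0.6300)
o2: d²=36 ≤ ρ²=59; F_rep = 21·(6,0)/36² = (0.0972,0.0000)
o3: d²=32 ≤ ρ²=59; F_rep = 21·(4,-4)/32² = (0.0820,-0.0820)
F = F_att + ΣF_rep = (-12.0307,-2.7120)
p' = p + 1/20·F = (5.3985,7.8644)

Fx=-12.0307 Fy=-2.7120 x'=5.3985 y'=7.8644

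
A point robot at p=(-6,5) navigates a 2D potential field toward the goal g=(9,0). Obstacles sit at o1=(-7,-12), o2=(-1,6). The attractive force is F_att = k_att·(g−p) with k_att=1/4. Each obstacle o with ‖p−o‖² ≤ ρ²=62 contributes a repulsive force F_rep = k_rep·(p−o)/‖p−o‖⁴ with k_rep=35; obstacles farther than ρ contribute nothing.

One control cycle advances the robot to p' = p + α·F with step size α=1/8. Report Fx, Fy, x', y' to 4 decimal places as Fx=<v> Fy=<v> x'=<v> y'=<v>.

F_att = 1/4·(g−p) = 1/4·(15,-5) = (3.7500,-1.2500)
o1: d²=290 > ρ²=62 → inactive
o2: d²=26 ≤ ρ²=62; F_rep = 35·(-5,-1)/26² = (-0.2589,-0.0518)
F = F_att + ΣF_rep = (3.4911,-1.3018)
p' = p + 1/8·F = (-5.5636,4.8373)

Fx=3.4911 Fy=-1.3018 x'=-5.5636 y'=4.8373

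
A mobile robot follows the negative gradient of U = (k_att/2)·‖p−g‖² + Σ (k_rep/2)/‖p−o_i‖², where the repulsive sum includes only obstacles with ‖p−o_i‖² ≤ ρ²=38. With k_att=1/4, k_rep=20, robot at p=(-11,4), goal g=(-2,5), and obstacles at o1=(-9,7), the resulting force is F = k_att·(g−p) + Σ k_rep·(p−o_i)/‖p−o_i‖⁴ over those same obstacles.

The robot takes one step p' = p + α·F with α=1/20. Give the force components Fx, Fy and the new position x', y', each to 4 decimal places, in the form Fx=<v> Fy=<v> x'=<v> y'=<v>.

F_att = 1/4·(g−p) = 1/4·(9,1) = (2.2500,0.2500)
o1: d²=13 ≤ ρ²=38; F_rep = 20·(-2,-3)/13² = (-0.2367,-0.3550)
F = F_att + ΣF_rep = (2.0133,-0.1050)
p' = p + 1/20·F = (-10.8993,3.9947)

Fx=2.0133 Fy=-0.1050 x'=-10.8993 y'=3.9947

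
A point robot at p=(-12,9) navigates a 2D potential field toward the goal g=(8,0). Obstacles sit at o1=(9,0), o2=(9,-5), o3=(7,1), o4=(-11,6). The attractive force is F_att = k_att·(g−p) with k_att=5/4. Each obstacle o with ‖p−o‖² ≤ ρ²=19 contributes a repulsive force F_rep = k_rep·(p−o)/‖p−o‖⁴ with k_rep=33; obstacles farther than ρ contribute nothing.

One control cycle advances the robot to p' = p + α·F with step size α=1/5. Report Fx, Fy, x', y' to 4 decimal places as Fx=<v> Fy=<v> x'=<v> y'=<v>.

Fx=24.6700 Fy=-10.2600 x'=-7.0660 y'=6.9480

F_att = 5/4·(g−p) = 5/4·(20,-9) = (25.0000,-11.2500)
o1: d²=522 > ρ²=19 → inactive
o2: d²=637 > ρ²=19 → inactive
o3: d²=425 > ρ²=19 → inactive
o4: d²=10 ≤ ρ²=19; F_rep = 33·(-1,3)/10² = (-0.3300,0.9900)
F = F_att + ΣF_rep = (24.6700,-10.2600)
p' = p + 1/5·F = (-7.0660,6.9480)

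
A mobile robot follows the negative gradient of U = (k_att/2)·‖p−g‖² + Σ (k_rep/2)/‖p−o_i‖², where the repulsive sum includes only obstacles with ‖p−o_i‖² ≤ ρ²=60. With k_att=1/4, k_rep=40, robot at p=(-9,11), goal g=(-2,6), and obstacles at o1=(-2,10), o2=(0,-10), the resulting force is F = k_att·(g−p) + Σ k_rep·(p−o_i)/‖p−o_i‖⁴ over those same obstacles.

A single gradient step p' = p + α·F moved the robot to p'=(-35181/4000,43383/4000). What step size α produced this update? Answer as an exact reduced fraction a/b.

α = 1/8

F_att = 1/4·(g−p) = 1/4·(7,-5) = (1.7500,-1.2500)
o1: d²=50 ≤ ρ²=60; F_rep = 40·(-7,1)/50² = (-0.1120,0.0160)
o2: d²=522 > ρ²=60 → inactive
F = F_att + ΣF_rep = (1.6380,-1.2340)
Δp = p'−p = (0.2047,-0.1542); α = Δx/Fx = (819/4000) / (819/500) = 1/8
check: Δy/Fy = (-617/4000) / (-617/500) = 1/8 ✓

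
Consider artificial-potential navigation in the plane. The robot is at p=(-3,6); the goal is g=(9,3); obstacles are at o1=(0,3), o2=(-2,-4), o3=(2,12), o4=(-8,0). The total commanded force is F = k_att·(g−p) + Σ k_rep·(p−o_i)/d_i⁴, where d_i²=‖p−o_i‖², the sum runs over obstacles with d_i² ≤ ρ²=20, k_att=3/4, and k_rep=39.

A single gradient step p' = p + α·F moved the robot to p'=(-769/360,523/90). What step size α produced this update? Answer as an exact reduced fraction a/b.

α = 1/10

F_att = 3/4·(g−p) = 3/4·(12,-3) = (9.0000,-2.2500)
o1: d²=18 ≤ ρ²=20; F_rep = 39·(-3,3)/18² = (-0.3611,0.3611)
o2: d²=101 > ρ²=20 → inactive
o3: d²=61 > ρ²=20 → inactive
o4: d²=61 > ρ²=20 → inactive
F = F_att + ΣF_rep = (8.6389,-1.8889)
Δp = p'−p = (0.8639,-0.1889); α = Δx/Fx = (311/360) / (311/36) = 1/10
check: Δy/Fy = (-17/90) / (-17/9) = 1/10 ✓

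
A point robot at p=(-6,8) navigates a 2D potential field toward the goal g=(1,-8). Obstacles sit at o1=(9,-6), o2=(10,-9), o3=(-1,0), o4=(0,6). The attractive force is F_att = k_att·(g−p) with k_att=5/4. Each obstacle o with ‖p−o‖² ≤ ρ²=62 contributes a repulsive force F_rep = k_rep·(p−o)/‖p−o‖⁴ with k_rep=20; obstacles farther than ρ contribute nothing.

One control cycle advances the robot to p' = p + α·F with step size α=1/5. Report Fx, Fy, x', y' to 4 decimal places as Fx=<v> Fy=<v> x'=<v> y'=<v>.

Fx=8.6750 Fy=-19.9750 x'=-4.2650 y'=4.0050

F_att = 5/4·(g−p) = 5/4·(7,-16) = (8.7500,-20.0000)
o1: d²=421 > ρ²=62 → inactive
o2: d²=545 > ρ²=62 → inactive
o3: d²=89 > ρ²=62 → inactive
o4: d²=40 ≤ ρ²=62; F_rep = 20·(-6,2)/40² = (-0.0750,0.0250)
F = F_att + ΣF_rep = (8.6750,-19.9750)
p' = p + 1/5·F = (-4.2650,4.0050)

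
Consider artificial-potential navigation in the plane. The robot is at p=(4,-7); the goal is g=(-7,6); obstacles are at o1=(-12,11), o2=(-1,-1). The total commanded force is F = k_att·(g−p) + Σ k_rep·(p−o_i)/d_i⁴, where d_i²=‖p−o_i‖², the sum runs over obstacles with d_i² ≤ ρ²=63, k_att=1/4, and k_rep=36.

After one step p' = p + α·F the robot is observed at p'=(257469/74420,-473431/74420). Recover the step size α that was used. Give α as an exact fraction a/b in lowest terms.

α = 1/5

F_att = 1/4·(g−p) = 1/4·(-11,13) = (-2.7500,3.2500)
o1: d²=580 > ρ²=63 → inactive
o2: d²=61 ≤ ρ²=63; F_rep = 36·(5,-6)/61² = (0.0484,-0.0580)
F = F_att + ΣF_rep = (-2.7016,3.1920)
Δp = p'−p = (-0.5403,0.6384); α = Δx/Fx = (-40211/74420) / (-40211/14884) = 1/5
check: Δy/Fy = (47509/74420) / (47509/14884) = 1/5 ✓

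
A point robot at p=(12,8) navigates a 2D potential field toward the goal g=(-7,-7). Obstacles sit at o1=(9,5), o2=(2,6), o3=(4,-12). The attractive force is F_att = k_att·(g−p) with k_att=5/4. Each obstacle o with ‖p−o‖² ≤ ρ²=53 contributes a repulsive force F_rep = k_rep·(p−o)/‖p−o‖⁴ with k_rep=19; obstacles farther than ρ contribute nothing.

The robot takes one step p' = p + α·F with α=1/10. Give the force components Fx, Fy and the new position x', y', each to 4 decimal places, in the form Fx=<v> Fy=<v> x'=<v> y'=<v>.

F_att = 5/4·(g−p) = 5/4·(-19,-15) = (-23.7500,-18.7500)
o1: d²=18 ≤ ρ²=53; F_rep = 19·(3,3)/18² = (0.1759,0.1759)
o2: d²=104 > ρ²=53 → inactive
o3: d²=464 > ρ²=53 → inactive
F = F_att + ΣF_rep = (-23.5741,-18.5741)
p' = p + 1/10·F = (9.6426,6.1426)

Fx=-23.5741 Fy=-18.5741 x'=9.6426 y'=6.1426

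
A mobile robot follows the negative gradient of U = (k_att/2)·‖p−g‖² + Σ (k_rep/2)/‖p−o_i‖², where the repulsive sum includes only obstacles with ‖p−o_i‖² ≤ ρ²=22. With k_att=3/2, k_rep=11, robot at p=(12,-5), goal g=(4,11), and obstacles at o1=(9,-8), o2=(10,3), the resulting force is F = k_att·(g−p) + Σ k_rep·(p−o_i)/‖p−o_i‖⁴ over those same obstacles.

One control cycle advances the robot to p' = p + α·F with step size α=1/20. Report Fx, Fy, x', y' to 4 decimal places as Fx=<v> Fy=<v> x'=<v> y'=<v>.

F_att = 3/2·(g−p) = 3/2·(-8,16) = (-12.0000,24.0000)
o1: d²=18 ≤ ρ²=22; F_rep = 11·(3,3)/18² = (0.1019,0.1019)
o2: d²=68 > ρ²=22 → inactive
F = F_att + ΣF_rep = (-11.8981,24.1019)
p' = p + 1/20·F = (11.4051,-3.7949)

Fx=-11.8981 Fy=24.1019 x'=11.4051 y'=-3.7949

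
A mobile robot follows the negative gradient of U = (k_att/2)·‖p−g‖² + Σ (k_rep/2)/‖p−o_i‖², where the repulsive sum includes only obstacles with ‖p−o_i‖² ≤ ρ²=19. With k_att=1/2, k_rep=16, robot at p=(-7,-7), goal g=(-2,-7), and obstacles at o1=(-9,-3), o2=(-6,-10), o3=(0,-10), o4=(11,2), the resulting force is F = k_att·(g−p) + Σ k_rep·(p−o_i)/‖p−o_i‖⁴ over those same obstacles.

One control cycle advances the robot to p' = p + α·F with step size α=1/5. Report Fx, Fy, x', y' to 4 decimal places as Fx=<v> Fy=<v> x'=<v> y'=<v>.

F_att = 1/2·(g−p) = 1/2·(5,0) = (2.5000,0.0000)
o1: d²=20 > ρ²=19 → inactive
o2: d²=10 ≤ ρ²=19; F_rep = 16·(-1,3)/10² = (-0.1600,0.4800)
o3: d²=58 > ρ²=19 → inactive
o4: d²=405 > ρ²=19 → inactive
F = F_att + ΣF_rep = (2.3400,0.4800)
p' = p + 1/5·F = (-6.5320,-6.9040)

Fx=2.3400 Fy=0.4800 x'=-6.5320 y'=-6.9040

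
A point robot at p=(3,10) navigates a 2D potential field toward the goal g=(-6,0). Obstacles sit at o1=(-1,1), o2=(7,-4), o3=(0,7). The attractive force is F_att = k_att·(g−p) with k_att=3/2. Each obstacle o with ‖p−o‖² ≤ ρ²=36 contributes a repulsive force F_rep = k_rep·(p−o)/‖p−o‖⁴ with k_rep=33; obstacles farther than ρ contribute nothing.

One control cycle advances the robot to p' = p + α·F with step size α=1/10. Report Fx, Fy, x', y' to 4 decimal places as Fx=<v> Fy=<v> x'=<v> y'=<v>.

Fx=-13.1944 Fy=-14.6944 x'=1.6806 y'=8.5306

F_att = 3/2·(g−p) = 3/2·(-9,-10) = (-13.5000,-15.0000)
o1: d²=97 > ρ²=36 → inactive
o2: d²=212 > ρ²=36 → inactive
o3: d²=18 ≤ ρ²=36; F_rep = 33·(3,3)/18² = (0.3056,0.3056)
F = F_att + ΣF_rep = (-13.1944,-14.6944)
p' = p + 1/10·F = (1.6806,8.5306)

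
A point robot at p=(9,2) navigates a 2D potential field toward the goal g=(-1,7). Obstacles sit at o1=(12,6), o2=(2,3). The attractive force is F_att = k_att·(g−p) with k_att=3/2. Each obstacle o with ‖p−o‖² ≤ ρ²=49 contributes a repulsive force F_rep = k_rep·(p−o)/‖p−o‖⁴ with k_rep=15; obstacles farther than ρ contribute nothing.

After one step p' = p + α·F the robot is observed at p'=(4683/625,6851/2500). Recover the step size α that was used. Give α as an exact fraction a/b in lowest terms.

F_att = 3/2·(g−p) = 3/2·(-10,5) = (-15.0000,7.5000)
o1: d²=25 ≤ ρ²=49; F_rep = 15·(-3,-4)/25² = (-0.0720,-0.0960)
o2: d²=50 > ρ²=49 → inactive
F = F_att + ΣF_rep = (-15.0720,7.4040)
Δp = p'−p = (-1.5072,0.7404); α = Δx/Fx = (-942/625) / (-1884/125) = 1/10
check: Δy/Fy = (1851/2500) / (1851/250) = 1/10 ✓

α = 1/10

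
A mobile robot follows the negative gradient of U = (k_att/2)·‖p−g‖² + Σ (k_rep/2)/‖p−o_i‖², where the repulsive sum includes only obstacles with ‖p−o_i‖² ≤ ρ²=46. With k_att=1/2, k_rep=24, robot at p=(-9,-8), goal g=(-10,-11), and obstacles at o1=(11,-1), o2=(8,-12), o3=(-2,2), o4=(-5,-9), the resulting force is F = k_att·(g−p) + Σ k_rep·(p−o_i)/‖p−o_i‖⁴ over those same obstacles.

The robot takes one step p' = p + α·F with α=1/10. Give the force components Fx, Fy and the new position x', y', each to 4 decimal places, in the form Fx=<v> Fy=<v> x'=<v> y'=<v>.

F_att = 1/2·(g−p) = 1/2·(-1,-3) = (-0.5000,-1.5000)
o1: d²=449 > ρ²=46 → inactive
o2: d²=305 > ρ²=46 → inactive
o3: d²=149 > ρ²=46 → inactive
o4: d²=17 ≤ ρ²=46; F_rep = 24·(-4,1)/17² = (-0.3322,0.0830)
F = F_att + ΣF_rep = (-0.8322,-1.4170)
p' = p + 1/10·F = (-9.0832,-8.1417)

Fx=-0.8322 Fy=-1.4170 x'=-9.0832 y'=-8.1417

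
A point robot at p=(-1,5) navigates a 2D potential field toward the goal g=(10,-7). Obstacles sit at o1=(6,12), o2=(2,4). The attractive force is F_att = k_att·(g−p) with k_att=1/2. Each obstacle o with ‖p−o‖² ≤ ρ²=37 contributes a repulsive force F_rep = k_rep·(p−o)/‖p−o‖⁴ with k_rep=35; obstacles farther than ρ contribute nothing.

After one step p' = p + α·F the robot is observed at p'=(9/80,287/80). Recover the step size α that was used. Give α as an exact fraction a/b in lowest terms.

F_att = 1/2·(g−p) = 1/2·(11,-12) = (5.5000,-6.0000)
o1: d²=98 > ρ²=37 → inactive
o2: d²=10 ≤ ρ²=37; F_rep = 35·(-3,1)/10² = (-1.0500,0.3500)
F = F_att + ΣF_rep = (4.4500,-5.6500)
Δp = p'−p = (1.1125,-1.4125); α = Δx/Fx = (89/80) / (89/20) = 1/4
check: Δy/Fy = (-113/80) / (-113/20) = 1/4 ✓

α = 1/4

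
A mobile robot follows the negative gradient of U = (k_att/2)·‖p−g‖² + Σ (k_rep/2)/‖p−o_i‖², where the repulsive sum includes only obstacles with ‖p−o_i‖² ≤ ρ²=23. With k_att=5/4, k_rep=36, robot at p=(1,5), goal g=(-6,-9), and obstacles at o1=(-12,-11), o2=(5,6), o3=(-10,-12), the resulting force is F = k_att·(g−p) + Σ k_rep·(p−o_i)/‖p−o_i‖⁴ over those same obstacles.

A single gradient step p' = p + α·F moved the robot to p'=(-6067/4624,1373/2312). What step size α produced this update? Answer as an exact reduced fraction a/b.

α = 1/4

F_att = 5/4·(g−p) = 5/4·(-7,-14) = (-8.7500,-17.5000)
o1: d²=425 > ρ²=23 → inactive
o2: d²=17 ≤ ρ²=23; F_rep = 36·(-4,-1)/17² = (-0.4983,-0.1246)
o3: d²=410 > ρ²=23 → inactive
F = F_att + ΣF_rep = (-9.2483,-17.6246)
Δp = p'−p = (-2.3121,-4.4061); α = Δx/Fx = (-10691/4624) / (-10691/1156) = 1/4
check: Δy/Fy = (-10187/2312) / (-10187/578) = 1/4 ✓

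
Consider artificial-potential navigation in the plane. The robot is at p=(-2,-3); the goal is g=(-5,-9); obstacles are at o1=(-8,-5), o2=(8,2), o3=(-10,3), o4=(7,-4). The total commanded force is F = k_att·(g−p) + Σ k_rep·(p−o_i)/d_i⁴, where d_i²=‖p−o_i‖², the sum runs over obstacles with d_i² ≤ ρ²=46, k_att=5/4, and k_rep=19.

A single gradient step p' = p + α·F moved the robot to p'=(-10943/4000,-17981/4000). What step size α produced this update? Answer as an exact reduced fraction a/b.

F_att = 5/4·(g−p) = 5/4·(-3,-6) = (-3.7500,-7.5000)
o1: d²=40 ≤ ρ²=46; F_rep = 19·(6,2)/40² = (0.0712,0.0238)
o2: d²=125 > ρ²=46 → inactive
o3: d²=100 > ρ²=46 → inactive
o4: d²=82 > ρ²=46 → inactive
F = F_att + ΣF_rep = (-3.6787,-7.4763)
Δp = p'−p = (-0.7358,-1.4952); α = Δx/Fx = (-2943/4000) / (-2943/800) = 1/5
check: Δy/Fy = (-5981/4000) / (-5981/800) = 1/5 ✓

α = 1/5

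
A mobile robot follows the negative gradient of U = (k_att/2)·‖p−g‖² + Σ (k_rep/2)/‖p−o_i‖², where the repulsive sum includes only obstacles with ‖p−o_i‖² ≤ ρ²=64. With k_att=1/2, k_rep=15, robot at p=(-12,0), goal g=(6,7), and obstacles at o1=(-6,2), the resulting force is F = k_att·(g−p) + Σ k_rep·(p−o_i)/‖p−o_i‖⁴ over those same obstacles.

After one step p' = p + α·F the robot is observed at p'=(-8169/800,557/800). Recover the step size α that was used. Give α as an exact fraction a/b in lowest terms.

α = 1/5

F_att = 1/2·(g−p) = 1/2·(18,7) = (9.0000,3.5000)
o1: d²=40 ≤ ρ²=64; F_rep = 15·(-6,-2)/40² = (-0.0563,-0.0187)
F = F_att + ΣF_rep = (8.9437,3.4813)
Δp = p'−p = (1.7888,0.6963); α = Δx/Fx = (1431/800) / (1431/160) = 1/5
check: Δy/Fy = (557/800) / (557/160) = 1/5 ✓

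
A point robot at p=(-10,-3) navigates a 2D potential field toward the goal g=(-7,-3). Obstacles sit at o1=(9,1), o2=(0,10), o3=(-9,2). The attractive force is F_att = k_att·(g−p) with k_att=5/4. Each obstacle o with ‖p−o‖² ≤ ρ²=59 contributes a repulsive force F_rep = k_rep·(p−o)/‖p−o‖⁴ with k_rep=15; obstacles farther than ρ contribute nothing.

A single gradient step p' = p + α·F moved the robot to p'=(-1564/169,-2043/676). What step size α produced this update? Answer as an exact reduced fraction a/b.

F_att = 5/4·(g−p) = 5/4·(3,0) = (3.7500,0.0000)
o1: d²=377 > ρ²=59 → inactive
o2: d²=269 > ρ²=59 → inactive
o3: d²=26 ≤ ρ²=59; F_rep = 15·(-1,-5)/26² = (-0.0222,-0.1109)
F = F_att + ΣF_rep = (3.7278,-0.1109)
Δp = p'−p = (0.7456,-0.0222); α = Δx/Fx = (126/169) / (630/169) = 1/5
check: Δy/Fy = (-15/676) / (-75/676) = 1/5 ✓

α = 1/5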